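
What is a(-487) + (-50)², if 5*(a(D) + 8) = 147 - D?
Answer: 13094/5 ≈ 2618.8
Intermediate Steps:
a(D) = 107/5 - D/5 (a(D) = -8 + (147 - D)/5 = -8 + (147/5 - D/5) = 107/5 - D/5)
a(-487) + (-50)² = (107/5 - ⅕*(-487)) + (-50)² = (107/5 + 487/5) + 2500 = 594/5 + 2500 = 13094/5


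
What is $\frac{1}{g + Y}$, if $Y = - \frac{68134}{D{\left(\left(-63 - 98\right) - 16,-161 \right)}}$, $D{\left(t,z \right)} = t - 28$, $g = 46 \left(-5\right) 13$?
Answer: $- \frac{205}{544816} \approx -0.00037627$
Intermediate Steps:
$g = -2990$ ($g = \left(-230\right) 13 = -2990$)
$D{\left(t,z \right)} = -28 + t$ ($D{\left(t,z \right)} = t - 28 = -28 + t$)
$Y = \frac{68134}{205}$ ($Y = - \frac{68134}{-28 - 177} = - \frac{68134}{-205} = \left(-68134\right) \left(- \frac{1}{205}\right) = \frac{68134}{205} \approx 332.36$)
$\frac{1}{g + Y} = \frac{1}{-2990 + \frac{68134}{205}} = \frac{1}{- \frac{544816}{205}} = - \frac{205}{544816}$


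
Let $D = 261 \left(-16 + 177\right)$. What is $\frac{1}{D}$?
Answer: $\frac{1}{42021} \approx 2.3798 \cdot 10^{-5}$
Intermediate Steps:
$D = 42021$ ($D = 261 \cdot 161 = 42021$)
$\frac{1}{D} = \frac{1}{42021}$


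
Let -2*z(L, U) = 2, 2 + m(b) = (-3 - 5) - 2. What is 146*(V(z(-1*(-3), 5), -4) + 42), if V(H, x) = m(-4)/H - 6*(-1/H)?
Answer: 7008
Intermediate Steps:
m(b) = -12 (m(b) = -2 + ((-3 - 5) - 2) = -2 + (-8 - 2) = -2 - 10 = -12)
z(L, U) = -1 (z(L, U) = -½*2 = -1)
V(H, x) = -6/H (V(H, x) = -12/H - 6*(-1/H) = -12/H - (-6)/H = -12/H + 6/H = -6/H)
146*(V(z(-1*(-3), 5), -4) + 42) = 146*(-6/(-1) + 42) = 146*(-6*(-1) + 42) = 146*(6 + 42) = 146*48 = 7008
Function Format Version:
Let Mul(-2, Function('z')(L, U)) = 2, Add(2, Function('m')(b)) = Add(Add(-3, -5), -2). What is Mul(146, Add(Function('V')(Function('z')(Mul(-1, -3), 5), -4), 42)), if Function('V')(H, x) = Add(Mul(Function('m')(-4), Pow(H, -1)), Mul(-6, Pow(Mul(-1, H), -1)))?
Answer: 7008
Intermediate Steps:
Function('m')(b) = -12 (Function('m')(b) = Add(-2, Add(Add(-3, -5), -2)) = Add(-2, Add(-8, -2)) = Add(-2, -10) = -12)
Function('z')(L, U) = -1 (Function('z')(L, U) = Mul(Rational(-1, 2), 2) = -1)
Function('V')(H, x) = Mul(-6, Pow(H, -1)) (Function('V')(H, x) = Add(Mul(-12, Pow(H, -1)), Mul(-6, Pow(Mul(-1, H), -1))) = Add(Mul(-12, Pow(H, -1)), Mul(-6, Mul(-1, Pow(H, -1)))) = Add(Mul(-12, Pow(H, -1)), Mul(6, Pow(H, -1))) = Mul(-6, Pow(H, -1)))
Mul(146, Add(Function('V')(Function('z')(Mul(-1, -3), 5), -4), 42)) = Mul(146, Add(Mul(-6, Pow(-1, -1)), 42)) = Mul(146, Add(Mul(-6, -1), 42)) = Mul(146, Add(6, 42)) = Mul(146, 48) = 7008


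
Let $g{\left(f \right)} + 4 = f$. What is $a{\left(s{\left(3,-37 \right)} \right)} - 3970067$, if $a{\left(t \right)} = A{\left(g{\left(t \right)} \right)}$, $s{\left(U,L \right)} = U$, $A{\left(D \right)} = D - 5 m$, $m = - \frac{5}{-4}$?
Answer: $- \frac{15880297}{4} \approx -3.9701 \cdot 10^{6}$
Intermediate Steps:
$g{\left(f \right)} = -4 + f$
$m = \frac{5}{4}$ ($m = \left(-5\right) \left(- \frac{1}{4}\right) = \frac{5}{4} \approx 1.25$)
$A{\left(D \right)} = - \frac{25}{4} + D$ ($A{\left(D \right)} = D - \frac{25}{4} = - \frac{25}{4} + D$)
$a{\left(t \right)} = - \frac{41}{4} + t$ ($a{\left(t \right)} = - \frac{25}{4} + \left(-4 + t\right) = - \frac{41}{4} + t$)
$a{\left(s{\left(3,-37 \right)} \right)} - 3970067 = \left(- \frac{41}{4} + 3\right) - 3970067 = - \frac{29}{4} - 3970067 = - \frac{15880297}{4}$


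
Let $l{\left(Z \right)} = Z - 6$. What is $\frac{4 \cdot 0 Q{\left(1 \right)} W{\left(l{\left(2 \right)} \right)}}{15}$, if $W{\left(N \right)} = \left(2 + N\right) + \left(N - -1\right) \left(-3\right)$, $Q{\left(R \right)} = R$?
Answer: $0$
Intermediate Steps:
$l{\left(Z \right)} = -6 + Z$ ($l{\left(Z \right)} = Z - 6 = -6 + Z$)
$W{\left(N \right)} = -1 - 2 N$ ($W{\left(N \right)} = \left(2 + N\right) + \left(N + 1\right) \left(-3\right) = \left(2 + N\right) + \left(1 + N\right) \left(-3\right) = \left(2 + N\right) - \left(3 + 3 N\right) = -1 - 2 N$)
$\frac{4 \cdot 0 Q{\left(1 \right)} W{\left(l{\left(2 \right)} \right)}}{15} = \frac{4 \cdot 0 \cdot 1 \left(-1 - 2 \left(-6 + 2\right)\right)}{15} = 0 \cdot 1 \left(-1 - -8\right) \frac{1}{15} = 0 \left(-1 + 8\right) \frac{1}{15} = 0 \cdot 7 \cdot \frac{1}{15} = 0 \cdot \frac{1}{15} = 0$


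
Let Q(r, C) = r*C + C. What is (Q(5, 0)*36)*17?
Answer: 0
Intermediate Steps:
Q(r, C) = C + C*r (Q(r, C) = C*r + C = C + C*r)
(Q(5, 0)*36)*17 = ((0*(1 + 5))*36)*17 = ((0*6)*36)*17 = (0*36)*17 = 0*17 = 0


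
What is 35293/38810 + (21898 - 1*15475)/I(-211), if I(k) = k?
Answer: -241829807/8188910 ≈ -29.531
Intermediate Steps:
35293/38810 + (21898 - 1*15475)/I(-211) = 35293/38810 + (21898 - 1*15475)/(-211) = 35293*(1/38810) + (21898 - 15475)*(-1/211) = 35293/38810 + 6423*(-1/211) = 35293/38810 - 6423/211 = -241829807/8188910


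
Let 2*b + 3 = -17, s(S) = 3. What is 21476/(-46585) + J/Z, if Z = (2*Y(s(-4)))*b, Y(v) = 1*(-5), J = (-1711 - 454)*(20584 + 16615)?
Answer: -21438651549/26620 ≈ -8.0536e+5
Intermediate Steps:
J = -80535835 (J = -2165*37199 = -80535835)
Y(v) = -5
b = -10 (b = -3/2 + (½)*(-17) = -3/2 - 17/2 = -10)
Z = 100 (Z = (2*(-5))*(-10) = -10*(-10) = 100)
21476/(-46585) + J/Z = 21476/(-46585) - 80535835/100 = 21476*(-1/46585) - 80535835*1/100 = -3068/6655 - 16107167/20 = -21438651549/26620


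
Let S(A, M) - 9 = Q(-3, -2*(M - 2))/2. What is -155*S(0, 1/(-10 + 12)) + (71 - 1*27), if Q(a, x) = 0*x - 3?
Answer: -2237/2 ≈ -1118.5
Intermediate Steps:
Q(a, x) = -3 (Q(a, x) = 0 - 3 = -3)
S(A, M) = 15/2 (S(A, M) = 9 - 3/2 = 15/2)
-155*S(0, 1/(-10 + 12)) + (71 - 1*27) = -155*15/2 + (71 - 1*27) = -2325/2 + (71 - 27) = -2325/2 + 44 = -2237/2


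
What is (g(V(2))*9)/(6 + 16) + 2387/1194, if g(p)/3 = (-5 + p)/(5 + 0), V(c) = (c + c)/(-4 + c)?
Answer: 9226/32835 ≈ 0.28098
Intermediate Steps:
V(c) = 2*c/(-4 + c) (V(c) = (2*c)/(-4 + c) = 2*c/(-4 + c))
g(p) = -3 + 3*p/5 (g(p) = 3*((-5 + p)/(5 + 0)) = 3*((-5 + p)/5) = 3*((-5 + p)*(1/5)) = 3*(-1 + p/5) = -3 + 3*p/5)
(g(V(2))*9)/(6 + 16) + 2387/1194 = ((-3 + 3*(2*2/(-4 + 2))/5)*9)/(6 + 16) + 2387/1194 = ((-3 + 3*(2*2/(-2))/5)*9)/22 + 2387*(1/1194) = ((-3 + 3*(2*2*(-1/2))/5)*9)*(1/22) + 2387/1194 = ((-3 + (3/5)*(-2))*9)*(1/22) + 2387/1194 = ((-3 - 6/5)*9)*(1/22) + 2387/1194 = -21/5*9*(1/22) + 2387/1194 = -189/5*1/22 + 2387/1194 = -189/110 + 2387/1194 = 9226/32835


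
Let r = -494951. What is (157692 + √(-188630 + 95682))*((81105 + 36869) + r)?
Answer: -59446257084 - 753954*I*√23237 ≈ -5.9446e+10 - 1.1493e+8*I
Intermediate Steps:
(157692 + √(-188630 + 95682))*((81105 + 36869) + r) = (157692 + √(-188630 + 95682))*((81105 + 36869) - 494951) = (157692 + √(-92948))*(117974 - 494951) = (157692 + 2*I*√23237)*(-376977) = -59446257084 - 753954*I*√23237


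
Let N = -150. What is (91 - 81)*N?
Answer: -1500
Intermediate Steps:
(91 - 81)*N = (91 - 81)*(-150) = 10*(-150) = -1500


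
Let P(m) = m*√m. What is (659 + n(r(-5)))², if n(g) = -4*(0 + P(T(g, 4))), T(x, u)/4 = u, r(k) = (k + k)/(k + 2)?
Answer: 162409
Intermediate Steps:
r(k) = 2*k/(2 + k) (r(k) = (2*k)/(2 + k) = 2*k/(2 + k))
T(x, u) = 4*u
P(m) = m^(3/2)
n(g) = -256 (n(g) = -4*(0 + (4*4)^(3/2)) = -4*(0 + 16^(3/2)) = -4*(0 + 64) = -4*64 = -256)
(659 + n(r(-5)))² = (659 - 256)² = 403² = 162409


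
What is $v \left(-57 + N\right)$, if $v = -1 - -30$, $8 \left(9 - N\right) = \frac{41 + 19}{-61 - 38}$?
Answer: $- \frac{91727}{66} \approx -1389.8$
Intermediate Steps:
$N = \frac{599}{66}$ ($N = 9 - \frac{\left(41 + 19\right) \frac{1}{-61 - 38}}{8} = 9 - \frac{60 \frac{1}{-99}}{8} = 9 - \frac{60 \left(- \frac{1}{99}\right)}{8} = 9 - - \frac{5}{66} = 9 + \frac{5}{66} = \frac{599}{66} \approx 9.0758$)
$v = 29$ ($v = -1 + 30 = 29$)
$v \left(-57 + N\right) = 29 \left(-57 + \frac{599}{66}\right) = 29 \left(- \frac{3163}{66}\right) = - \frac{91727}{66}$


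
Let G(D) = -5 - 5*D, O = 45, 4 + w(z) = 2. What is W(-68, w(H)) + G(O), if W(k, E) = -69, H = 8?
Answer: -299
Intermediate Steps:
w(z) = -2 (w(z) = -4 + 2 = -2)
W(-68, w(H)) + G(O) = -69 + (-5 - 5*45) = -69 + (-5 - 225) = -69 - 230 = -299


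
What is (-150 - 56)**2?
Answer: 42436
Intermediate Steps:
(-150 - 56)**2 = (-206)**2 = 42436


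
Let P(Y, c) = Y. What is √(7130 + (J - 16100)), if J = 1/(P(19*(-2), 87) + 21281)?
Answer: I*√4047847468287/21243 ≈ 94.71*I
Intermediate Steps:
J = 1/21243 (J = 1/(19*(-2) + 21281) = 1/(-38 + 21281) = 1/21243 ≈ 4.7074e-5)
√(7130 + (J - 16100)) = √(7130 + (1/21243 - 16100)) = √(7130 - 342012299/21243) = √(-190549709/21243) = I*√4047847468287/21243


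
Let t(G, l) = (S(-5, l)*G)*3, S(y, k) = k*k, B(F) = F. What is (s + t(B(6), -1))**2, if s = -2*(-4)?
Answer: 676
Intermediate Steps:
S(y, k) = k**2
t(G, l) = 3*G*l**2 (t(G, l) = (l**2*G)*3 = (G*l**2)*3 = 3*G*l**2)
s = 8
(s + t(B(6), -1))**2 = (8 + 3*6*(-1)**2)**2 = (8 + 3*6*1)**2 = (8 + 18)**2 = 26**2 = 676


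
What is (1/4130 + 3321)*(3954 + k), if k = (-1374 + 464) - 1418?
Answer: 11150889303/2065 ≈ 5.3999e+6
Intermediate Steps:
k = -2328 (k = -910 - 1418 = -2328)
(1/4130 + 3321)*(3954 + k) = (1/4130 + 3321)*(3954 - 2328) = (1/4130 + 3321)*1626 = (13715731/4130)*1626 = 11150889303/2065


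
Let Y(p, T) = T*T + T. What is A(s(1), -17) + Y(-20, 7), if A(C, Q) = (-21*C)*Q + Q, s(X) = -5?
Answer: -1746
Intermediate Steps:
Y(p, T) = T + T² (Y(p, T) = T² + T = T + T²)
A(C, Q) = Q - 21*C*Q (A(C, Q) = -21*C*Q + Q = Q - 21*C*Q)
A(s(1), -17) + Y(-20, 7) = -17*(1 - 21*(-5)) + 7*(1 + 7) = -17*(1 + 105) + 7*8 = -17*106 + 56 = -1802 + 56 = -1746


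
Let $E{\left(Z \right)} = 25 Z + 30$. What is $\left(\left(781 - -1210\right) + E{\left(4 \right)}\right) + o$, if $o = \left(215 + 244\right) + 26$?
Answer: $2606$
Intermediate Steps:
$o = 485$ ($o = 459 + 26 = 485$)
$E{\left(Z \right)} = 30 + 25 Z$
$\left(\left(781 - -1210\right) + E{\left(4 \right)}\right) + o = \left(\left(781 - -1210\right) + \left(30 + 25 \cdot 4\right)\right) + 485 = \left(\left(781 + 1210\right) + \left(30 + 100\right)\right) + 485 = \left(1991 + 130\right) + 485 = 2121 + 485 = 2606$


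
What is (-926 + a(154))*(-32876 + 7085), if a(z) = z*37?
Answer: -123074652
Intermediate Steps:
a(z) = 37*z
(-926 + a(154))*(-32876 + 7085) = (-926 + 37*154)*(-32876 + 7085) = (-926 + 5698)*(-25791) = 4772*(-25791) = -123074652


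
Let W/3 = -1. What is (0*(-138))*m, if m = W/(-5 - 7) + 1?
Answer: 0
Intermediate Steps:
W = -3 (W = 3*(-1) = -3)
m = 5/4 (m = -3/(-5 - 7) + 1 = -3/(-12) + 1 = -1/12*(-3) + 1 = ¼ + 1 = 5/4 ≈ 1.2500)
(0*(-138))*m = (0*(-138))*(5/4) = 0*(5/4) = 0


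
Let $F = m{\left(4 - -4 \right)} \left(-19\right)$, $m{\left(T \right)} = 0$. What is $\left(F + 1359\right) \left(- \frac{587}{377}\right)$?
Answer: $- \frac{797733}{377} \approx -2116.0$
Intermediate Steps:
$F = 0$ ($F = 0 \left(-19\right) = 0$)
$\left(F + 1359\right) \left(- \frac{587}{377}\right) = \left(0 + 1359\right) \left(- \frac{587}{377}\right) = 1359 \left(\left(-587\right) \frac{1}{377}\right) = 1359 \left(- \frac{587}{377}\right) = - \frac{797733}{377}$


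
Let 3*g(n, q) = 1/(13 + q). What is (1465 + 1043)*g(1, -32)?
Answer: -44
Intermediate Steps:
g(n, q) = 1/(3*(13 + q))
(1465 + 1043)*g(1, -32) = (1465 + 1043)*(1/(3*(13 - 32))) = 2508*((1/3)/(-19)) = 2508*((1/3)*(-1/19)) = 2508*(-1/57) = -44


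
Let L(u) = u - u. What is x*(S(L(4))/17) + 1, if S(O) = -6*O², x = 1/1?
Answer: 1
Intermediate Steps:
L(u) = 0
x = 1
x*(S(L(4))/17) + 1 = 1*(-6*0²/17) + 1 = 1*(-6*0*(1/17)) + 1 = 1*(0*(1/17)) + 1 = 1*0 + 1 = 0 + 1 = 1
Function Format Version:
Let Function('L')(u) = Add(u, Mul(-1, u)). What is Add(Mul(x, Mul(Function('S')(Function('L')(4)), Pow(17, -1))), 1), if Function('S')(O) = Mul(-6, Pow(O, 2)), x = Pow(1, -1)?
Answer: 1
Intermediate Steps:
Function('L')(u) = 0
x = 1
Add(Mul(x, Mul(Function('S')(Function('L')(4)), Pow(17, -1))), 1) = Add(Mul(1, Mul(Mul(-6, Pow(0, 2)), Pow(17, -1))), 1) = Add(Mul(1, Mul(Mul(-6, 0), Rational(1, 17))), 1) = Add(Mul(1, Mul(0, Rational(1, 17))), 1) = Add(Mul(1, 0), 1) = Add(0, 1) = 1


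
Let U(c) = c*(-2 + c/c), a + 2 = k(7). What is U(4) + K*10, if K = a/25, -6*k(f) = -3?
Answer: -23/5 ≈ -4.6000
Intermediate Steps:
k(f) = ½ (k(f) = -⅙*(-3) = ½)
a = -3/2 (a = -2 + ½ = -3/2 ≈ -1.5000)
U(c) = -c (U(c) = c*(-2 + 1) = c*(-1) = -c)
K = -3/50 (K = -3/2/25 = -3/2*1/25 = -3/50 ≈ -0.060000)
U(4) + K*10 = -1*4 - 3/50*10 = -4 - ⅗ = -23/5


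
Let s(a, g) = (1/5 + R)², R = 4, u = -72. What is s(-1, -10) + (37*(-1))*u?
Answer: 67041/25 ≈ 2681.6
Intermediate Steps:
s(a, g) = 441/25 (s(a, g) = (1/5 + 4)² = (⅕ + 4)² = (21/5)² = 441/25)
s(-1, -10) + (37*(-1))*u = 441/25 + (37*(-1))*(-72) = 441/25 - 37*(-72) = 441/25 + 2664 = 67041/25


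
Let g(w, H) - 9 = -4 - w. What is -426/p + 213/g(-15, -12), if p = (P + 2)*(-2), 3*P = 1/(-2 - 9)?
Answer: 6177/52 ≈ 118.79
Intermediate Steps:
P = -1/33 (P = 1/(3*(-2 - 9)) = (1/3)/(-11) = (1/3)*(-1/11) = -1/33 ≈ -0.030303)
g(w, H) = 5 - w (g(w, H) = 9 + (-4 - w) = 5 - w)
p = -130/33 (p = (-1/33 + 2)*(-2) = (65/33)*(-2) = -130/33 ≈ -3.9394)
-426/p + 213/g(-15, -12) = -426/(-130/33) + 213/(5 - 1*(-15)) = -426*(-33/130) + 213/(5 + 15) = 7029/65 + 213/20 = 6177/52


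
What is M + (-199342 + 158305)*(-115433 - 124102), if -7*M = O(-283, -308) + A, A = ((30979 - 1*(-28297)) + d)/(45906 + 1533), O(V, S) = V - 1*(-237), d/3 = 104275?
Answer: 3264210444989128/332073 ≈ 9.8298e+9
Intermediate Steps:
d = 312825 (d = 3*104275 = 312825)
O(V, S) = 237 + V (O(V, S) = V + 237 = 237 + V)
A = 372101/47439 (A = ((30979 - 1*(-28297)) + 312825)/(45906 + 1533) = ((30979 + 28297) + 312825)/47439 = (59276 + 312825)*(1/47439) = 372101*(1/47439) = 372101/47439 ≈ 7.8438)
M = 1810093/332073 (M = -((237 - 283) + 372101/47439)/7 = -(-46 + 372101/47439)/7 = -⅐*(-1810093/47439) = 1810093/332073 ≈ 5.4509)
M + (-199342 + 158305)*(-115433 - 124102) = 1810093/332073 + (-199342 + 158305)*(-115433 - 124102) = 1810093/332073 - 41037*(-239535) = 1810093/332073 + 9829797795 = 3264210444989128/332073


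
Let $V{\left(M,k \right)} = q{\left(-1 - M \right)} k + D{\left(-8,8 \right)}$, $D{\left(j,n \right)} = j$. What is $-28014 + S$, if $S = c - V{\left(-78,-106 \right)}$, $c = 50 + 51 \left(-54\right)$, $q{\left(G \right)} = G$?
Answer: $-22548$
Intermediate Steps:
$V{\left(M,k \right)} = -8 + k \left(-1 - M\right)$ ($V{\left(M,k \right)} = \left(-1 - M\right) k - 8 = k \left(-1 - M\right) - 8 = -8 + k \left(-1 - M\right)$)
$c = -2704$ ($c = 50 - 2754 = -2704$)
$S = 5466$ ($S = -2704 - \left(-8 - - 106 \left(1 - 78\right)\right) = -2704 - \left(-8 - \left(-106\right) \left(-77\right)\right) = -2704 - \left(-8 - 8162\right) = -2704 - -8170 = -2704 + 8170 = 5466$)
$-28014 + S = -28014 + 5466 = -22548$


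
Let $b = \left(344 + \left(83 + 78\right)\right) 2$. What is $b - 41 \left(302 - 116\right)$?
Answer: $-6616$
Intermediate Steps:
$b = 1010$ ($b = \left(344 + 161\right) 2 = 505 \cdot 2 = 1010$)
$b - 41 \left(302 - 116\right) = 1010 - 41 \left(302 - 116\right) = 1010 - 41 \cdot 186 = 1010 - 7626 = -6616$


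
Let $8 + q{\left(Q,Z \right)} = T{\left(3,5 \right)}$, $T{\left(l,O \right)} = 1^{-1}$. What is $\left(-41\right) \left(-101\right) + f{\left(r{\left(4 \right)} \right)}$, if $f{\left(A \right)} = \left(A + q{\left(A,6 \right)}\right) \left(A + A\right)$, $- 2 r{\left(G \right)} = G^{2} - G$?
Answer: $4297$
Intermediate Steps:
$T{\left(l,O \right)} = 1$
$q{\left(Q,Z \right)} = -7$ ($q{\left(Q,Z \right)} = -8 + 1 = -7$)
$r{\left(G \right)} = \frac{G}{2} - \frac{G^{2}}{2}$ ($r{\left(G \right)} = - \frac{G^{2} - G}{2} = \frac{G}{2} - \frac{G^{2}}{2}$)
$f{\left(A \right)} = 2 A \left(-7 + A\right)$ ($f{\left(A \right)} = \left(A - 7\right) \left(A + A\right) = \left(-7 + A\right) 2 A = 2 A \left(-7 + A\right)$)
$\left(-41\right) \left(-101\right) + f{\left(r{\left(4 \right)} \right)} = \left(-41\right) \left(-101\right) + 2 \cdot \frac{1}{2} \cdot 4 \left(1 - 4\right) \left(-7 + \frac{1}{2} \cdot 4 \left(1 - 4\right)\right) = 4141 + 2 \cdot \frac{1}{2} \cdot 4 \left(1 - 4\right) \left(-7 + \frac{1}{2} \cdot 4 \left(1 - 4\right)\right) = 4141 + 2 \cdot \frac{1}{2} \cdot 4 \left(-3\right) \left(-7 + \frac{1}{2} \cdot 4 \left(-3\right)\right) = 4141 + 2 \left(-6\right) \left(-7 - 6\right) = 4141 + 2 \left(-6\right) \left(-13\right) = 4141 + 156 = 4297$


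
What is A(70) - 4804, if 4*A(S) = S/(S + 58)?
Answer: -1229789/256 ≈ -4803.9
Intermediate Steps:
A(S) = S/(4*(58 + S)) (A(S) = (S/(S + 58))/4 = (S/(58 + S))/4 = S/(4*(58 + S)))
A(70) - 4804 = (1/4)*70/(58 + 70) - 4804 = (1/4)*70/128 - 4804 = (1/4)*70*(1/128) - 4804 = 35/256 - 4804 = -1229789/256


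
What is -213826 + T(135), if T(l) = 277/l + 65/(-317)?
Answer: -9150604636/42795 ≈ -2.1382e+5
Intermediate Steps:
T(l) = -65/317 + 277/l (T(l) = 277/l + 65*(-1/317) = 277/l - 65/317 = -65/317 + 277/l)
-213826 + T(135) = -213826 + (-65/317 + 277/135) = -213826 + 79034/42795 = -9150604636/42795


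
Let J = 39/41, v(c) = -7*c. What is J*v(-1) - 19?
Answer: -506/41 ≈ -12.341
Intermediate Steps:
J = 39/41 (J = 39*(1/41) = 39/41 ≈ 0.95122)
J*v(-1) - 19 = 39*(-7*(-1))/41 - 19 = (39/41)*7 - 19 = 273/41 - 19 = -506/41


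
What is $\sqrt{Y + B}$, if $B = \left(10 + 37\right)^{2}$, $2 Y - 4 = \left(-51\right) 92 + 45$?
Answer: $\frac{15 i \sqrt{2}}{2} \approx 10.607 i$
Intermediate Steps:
$Y = - \frac{4643}{2}$ ($Y = 2 + \frac{\left(-51\right) 92 + 45}{2} = 2 + \frac{-4692 + 45}{2} = 2 + \frac{1}{2} \left(-4647\right) = 2 - \frac{4647}{2} = - \frac{4643}{2} \approx -2321.5$)
$B = 2209$ ($B = 47^{2} = 2209$)
$\sqrt{Y + B} = \sqrt{- \frac{4643}{2} + 2209} = \sqrt{- \frac{225}{2}} = \frac{15 i \sqrt{2}}{2}$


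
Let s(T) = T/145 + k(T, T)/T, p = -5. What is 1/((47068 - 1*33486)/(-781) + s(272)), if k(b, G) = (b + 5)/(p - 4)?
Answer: -277223760/4332402049 ≈ -0.063988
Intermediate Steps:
k(b, G) = -5/9 - b/9 (k(b, G) = (b + 5)/(-5 - 4) = (5 + b)/(-9) = (5 + b)*(-⅑) = -5/9 - b/9)
s(T) = T/145 + (-5/9 - T/9)/T
1/((47068 - 1*33486)/(-781) + s(272)) = 1/((47068 - 1*33486)/(-781) + (-⅑ - 5/9/272 + (1/145)*272)) = 1/((47068 - 33486)*(-1/781) + (-⅑ - 5/9*1/272 + 272/145)) = 1/(13582*(-1/781) + (-⅑ - 5/2448 + 272/145)) = 1/(-13582/781 + 625691/354960) = 1/(-4332402049/277223760) = -277223760/4332402049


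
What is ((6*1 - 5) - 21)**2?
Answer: 400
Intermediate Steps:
((6*1 - 5) - 21)**2 = ((6 - 5) - 21)**2 = (1 - 21)**2 = (-20)**2 = 400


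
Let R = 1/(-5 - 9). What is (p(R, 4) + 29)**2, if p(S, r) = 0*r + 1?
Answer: 900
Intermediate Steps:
R = -1/14 (R = 1/(-14) = -1/14 ≈ -0.071429)
p(S, r) = 1 (p(S, r) = 0 + 1 = 1)
(p(R, 4) + 29)**2 = (1 + 29)**2 = 30**2 = 900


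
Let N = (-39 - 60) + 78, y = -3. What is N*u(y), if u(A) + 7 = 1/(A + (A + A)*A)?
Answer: 728/5 ≈ 145.60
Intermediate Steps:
u(A) = -7 + 1/(A + 2*A²) (u(A) = -7 + 1/(A + (A + A)*A) = -7 + 1/(A + (2*A)*A) = -7 + 1/(A + 2*A²))
N = -21 (N = -99 + 78 = -21)
N*u(y) = -21*(1 - 14*(-3)² - 7*(-3))/((-3)*(1 + 2*(-3))) = -(-7)*(1 - 14*9 + 21)/(1 - 6) = -(-7)*(1 - 126 + 21)/(-5) = -(-7)*(-1)*(-104)/5 = -21*(-104/15) = 728/5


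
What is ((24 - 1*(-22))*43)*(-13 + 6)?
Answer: -13846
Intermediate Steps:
((24 - 1*(-22))*43)*(-13 + 6) = ((24 + 22)*43)*(-7) = (46*43)*(-7) = 1978*(-7) = -13846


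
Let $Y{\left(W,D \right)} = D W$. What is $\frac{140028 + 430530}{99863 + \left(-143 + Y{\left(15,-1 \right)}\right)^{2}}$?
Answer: $\frac{190186}{41609} \approx 4.5708$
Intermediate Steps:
$\frac{140028 + 430530}{99863 + \left(-143 + Y{\left(15,-1 \right)}\right)^{2}} = \frac{140028 + 430530}{99863 + \left(-143 - 15\right)^{2}} = \frac{570558}{99863 + \left(-143 - 15\right)^{2}} = \frac{570558}{99863 + \left(-158\right)^{2}} = \frac{570558}{99863 + 24964} = \frac{570558}{124827} = 570558 \cdot \frac{1}{124827} = \frac{190186}{41609}$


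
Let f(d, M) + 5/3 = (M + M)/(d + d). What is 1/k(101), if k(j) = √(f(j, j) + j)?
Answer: √903/301 ≈ 0.099834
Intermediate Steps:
f(d, M) = -5/3 + M/d (f(d, M) = -5/3 + (M + M)/(d + d) = -5/3 + (2*M)/((2*d)) = -5/3 + (2*M)*(1/(2*d)) = -5/3 + M/d)
k(j) = √(-⅔ + j) (k(j) = √((-5/3 + j/j) + j) = √((-5/3 + 1) + j) = √(-⅔ + j))
1/k(101) = 1/(√(-6 + 9*101)/3) = 1/(√(-6 + 909)/3) = 1/(√903/3) = √903/301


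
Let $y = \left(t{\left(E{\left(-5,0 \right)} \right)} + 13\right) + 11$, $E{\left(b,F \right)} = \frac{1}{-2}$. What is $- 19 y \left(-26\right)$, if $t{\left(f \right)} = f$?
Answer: $11609$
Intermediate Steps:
$E{\left(b,F \right)} = - \frac{1}{2}$
$y = \frac{47}{2}$ ($y = \left(- \frac{1}{2} + 13\right) + 11 = \frac{25}{2} + 11 = \frac{47}{2} \approx 23.5$)
$- 19 y \left(-26\right) = \left(-19\right) \frac{47}{2} \left(-26\right) = \left(- \frac{893}{2}\right) \left(-26\right) = 11609$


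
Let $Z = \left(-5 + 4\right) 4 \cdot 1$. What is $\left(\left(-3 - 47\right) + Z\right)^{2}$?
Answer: $2916$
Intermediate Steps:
$Z = -4$ ($Z = \left(-1\right) 4 = -4$)
$\left(\left(-3 - 47\right) + Z\right)^{2} = \left(\left(-3 - 47\right) - 4\right)^{2} = \left(-50 - 4\right)^{2} = \left(-54\right)^{2} = 2916$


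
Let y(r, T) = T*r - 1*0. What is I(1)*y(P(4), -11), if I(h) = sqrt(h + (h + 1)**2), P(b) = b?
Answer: -44*sqrt(5) ≈ -98.387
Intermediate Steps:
y(r, T) = T*r (y(r, T) = T*r + 0 = T*r)
I(h) = sqrt(h + (1 + h)**2)
I(1)*y(P(4), -11) = sqrt(1 + (1 + 1)**2)*(-11*4) = sqrt(1 + 2**2)*(-44) = sqrt(1 + 4)*(-44) = sqrt(5)*(-44) = -44*sqrt(5)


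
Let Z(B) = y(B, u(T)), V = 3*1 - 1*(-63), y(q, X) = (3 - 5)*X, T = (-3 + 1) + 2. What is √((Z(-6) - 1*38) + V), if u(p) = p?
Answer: 2*√7 ≈ 5.2915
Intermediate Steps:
T = 0 (T = -2 + 2 = 0)
y(q, X) = -2*X
V = 66 (V = 3 + 63 = 66)
Z(B) = 0 (Z(B) = -2*0 = 0)
√((Z(-6) - 1*38) + V) = √((0 - 1*38) + 66) = √((0 - 38) + 66) = √(-38 + 66) = √28 = 2*√7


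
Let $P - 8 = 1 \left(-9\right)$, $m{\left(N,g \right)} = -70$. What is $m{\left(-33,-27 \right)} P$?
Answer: $70$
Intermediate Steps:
$P = -1$ ($P = 8 + 1 \left(-9\right) = 8 - 9 = -1$)
$m{\left(-33,-27 \right)} P = \left(-70\right) \left(-1\right) = 70$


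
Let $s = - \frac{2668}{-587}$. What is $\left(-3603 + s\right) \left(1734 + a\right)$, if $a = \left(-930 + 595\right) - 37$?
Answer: $- \frac{2876943066}{587} \approx -4.9011 \cdot 10^{6}$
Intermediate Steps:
$s = \frac{2668}{587}$ ($s = \left(-2668\right) \left(- \frac{1}{587}\right) = \frac{2668}{587} \approx 4.5451$)
$a = -372$ ($a = -335 - 37 = -372$)
$\left(-3603 + s\right) \left(1734 + a\right) = \left(-3603 + \frac{2668}{587}\right) \left(1734 - 372\right) = \left(- \frac{2112293}{587}\right) 1362 = - \frac{2876943066}{587}$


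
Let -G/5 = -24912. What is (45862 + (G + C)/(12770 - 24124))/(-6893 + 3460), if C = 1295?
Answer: -520591293/38978282 ≈ -13.356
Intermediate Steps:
G = 124560 (G = -5*(-24912) = 124560)
(45862 + (G + C)/(12770 - 24124))/(-6893 + 3460) = (45862 + (124560 + 1295)/(12770 - 24124))/(-6893 + 3460) = (45862 + 125855/(-11354))/(-3433) = (45862 + 125855*(-1/11354))*(-1/3433) = (45862 - 125855/11354)*(-1/3433) = (520591293/11354)*(-1/3433) = -520591293/38978282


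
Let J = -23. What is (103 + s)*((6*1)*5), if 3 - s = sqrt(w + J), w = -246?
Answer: 3180 - 30*I*sqrt(269) ≈ 3180.0 - 492.04*I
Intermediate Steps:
s = 3 - I*sqrt(269) (s = 3 - sqrt(-246 - 23) = 3 - sqrt(-269) = 3 - I*sqrt(269) ≈ 3.0 - 16.401*I)
(103 + s)*((6*1)*5) = (103 + (3 - I*sqrt(269)))*((6*1)*5) = (106 - I*sqrt(269))*(6*5) = (106 - I*sqrt(269))*30 = 3180 - 30*I*sqrt(269)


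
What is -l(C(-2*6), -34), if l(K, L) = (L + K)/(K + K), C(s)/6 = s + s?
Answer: -89/144 ≈ -0.61806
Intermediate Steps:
C(s) = 12*s (C(s) = 6*(s + s) = 6*(2*s) = 12*s)
l(K, L) = (K + L)/(2*K) (l(K, L) = (K + L)/((2*K)) = (K + L)*(1/(2*K)) = (K + L)/(2*K))
-l(C(-2*6), -34) = -(12*(-2*6) - 34)/(2*(12*(-2*6))) = -(12*(-12) - 34)/(2*(12*(-12))) = -(-144 - 34)/(2*(-144)) = -(-1)*(-178)/(2*144) = -1*89/144 = -89/144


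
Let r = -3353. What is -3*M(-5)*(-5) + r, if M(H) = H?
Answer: -3428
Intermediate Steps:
-3*M(-5)*(-5) + r = -3*(-5)*(-5) - 3353 = 15*(-5) - 3353 = -75 - 3353 = -3428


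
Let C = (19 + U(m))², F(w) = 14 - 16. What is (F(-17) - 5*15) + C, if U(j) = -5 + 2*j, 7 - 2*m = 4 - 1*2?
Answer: 284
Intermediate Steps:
m = 5/2 (m = 7/2 - (4 - 1*2)/2 = 7/2 - (4 - 2)/2 = 7/2 - ½*2 = 7/2 - 1 = 5/2 ≈ 2.5000)
F(w) = -2
C = 361 (C = (19 + (-5 + 2*(5/2)))² = (19 + (-5 + 5))² = (19 + 0)² = 19² = 361)
(F(-17) - 5*15) + C = (-2 - 5*15) + 361 = (-2 - 75) + 361 = -77 + 361 = 284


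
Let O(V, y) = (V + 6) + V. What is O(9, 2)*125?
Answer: 3000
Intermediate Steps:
O(V, y) = 6 + 2*V (O(V, y) = (6 + V) + V = 6 + 2*V)
O(9, 2)*125 = (6 + 2*9)*125 = (6 + 18)*125 = 24*125 = 3000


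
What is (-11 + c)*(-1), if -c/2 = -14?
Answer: -17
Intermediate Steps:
c = 28 (c = -2*(-14) = 28)
(-11 + c)*(-1) = (-11 + 28)*(-1) = 17*(-1) = -17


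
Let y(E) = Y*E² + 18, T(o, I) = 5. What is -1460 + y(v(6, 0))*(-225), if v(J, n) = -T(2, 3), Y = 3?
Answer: -22385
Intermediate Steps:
v(J, n) = -5 (v(J, n) = -1*5 = -5)
y(E) = 18 + 3*E² (y(E) = 3*E² + 18 = 18 + 3*E²)
-1460 + y(v(6, 0))*(-225) = -1460 + (18 + 3*(-5)²)*(-225) = -1460 + (18 + 3*25)*(-225) = -1460 + (18 + 75)*(-225) = -1460 + 93*(-225) = -1460 - 20925 = -22385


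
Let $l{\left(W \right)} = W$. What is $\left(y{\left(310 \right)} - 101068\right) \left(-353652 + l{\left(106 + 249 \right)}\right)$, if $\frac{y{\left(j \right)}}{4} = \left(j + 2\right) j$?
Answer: $-100976522164$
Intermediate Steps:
$y{\left(j \right)} = 4 j \left(2 + j\right)$ ($y{\left(j \right)} = 4 \left(j + 2\right) j = 4 \left(2 + j\right) j = 4 j \left(2 + j\right)$)
$\left(y{\left(310 \right)} - 101068\right) \left(-353652 + l{\left(106 + 249 \right)}\right) = \left(4 \cdot 310 \left(2 + 310\right) - 101068\right) \left(-353652 + \left(106 + 249\right)\right) = \left(4 \cdot 310 \cdot 312 - 101068\right) \left(-353652 + 355\right) = \left(386880 - 101068\right) \left(-353297\right) = 285812 \left(-353297\right) = -100976522164$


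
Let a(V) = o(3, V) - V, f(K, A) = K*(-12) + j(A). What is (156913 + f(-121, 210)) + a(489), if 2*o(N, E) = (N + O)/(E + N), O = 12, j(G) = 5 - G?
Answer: 51716093/328 ≈ 1.5767e+5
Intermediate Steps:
o(N, E) = (12 + N)/(2*(E + N)) (o(N, E) = ((N + 12)/(E + N))/2 = ((12 + N)/(E + N))/2 = (12 + N)/(2*(E + N)))
f(K, A) = 5 - A - 12*K (f(K, A) = K*(-12) + (5 - A) = -12*K + (5 - A) = 5 - A - 12*K)
a(V) = -V + 15/(2*(3 + V)) (a(V) = (6 + (½)*3)/(V + 3) - V = (6 + 3/2)/(3 + V) - V = (15/2)/(3 + V) - V = 15/(2*(3 + V)) - V = -V + 15/(2*(3 + V)))
(156913 + f(-121, 210)) + a(489) = (156913 + (5 - 1*210 - 12*(-121))) + (15/2 - 1*489*(3 + 489))/(3 + 489) = (156913 + (5 - 210 + 1452)) + (15/2 - 1*489*492)/492 = (156913 + 1247) + (15/2 - 240588)/492 = 158160 + (1/492)*(-481161/2) = 158160 - 160387/328 = 51716093/328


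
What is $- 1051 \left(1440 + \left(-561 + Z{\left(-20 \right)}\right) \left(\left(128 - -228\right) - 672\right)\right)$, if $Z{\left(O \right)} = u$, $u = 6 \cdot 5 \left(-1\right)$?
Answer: $-197793996$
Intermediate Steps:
$u = -30$ ($u = 30 \left(-1\right) = -30$)
$Z{\left(O \right)} = -30$
$- 1051 \left(1440 + \left(-561 + Z{\left(-20 \right)}\right) \left(\left(128 - -228\right) - 672\right)\right) = - 1051 \left(1440 + \left(-561 - 30\right) \left(\left(128 - -228\right) - 672\right)\right) = - 1051 \left(1440 - 591 \left(\left(128 + 228\right) - 672\right)\right) = - 1051 \left(1440 - 591 \left(356 - 672\right)\right) = - 1051 \left(1440 - -186756\right) = - 1051 \left(1440 + 186756\right) = \left(-1051\right) 188196 = -197793996$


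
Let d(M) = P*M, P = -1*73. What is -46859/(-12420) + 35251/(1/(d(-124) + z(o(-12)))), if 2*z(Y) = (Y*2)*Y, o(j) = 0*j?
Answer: 3963123332699/12420 ≈ 3.1909e+8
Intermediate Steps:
o(j) = 0
P = -73
z(Y) = Y**2 (z(Y) = ((Y*2)*Y)/2 = ((2*Y)*Y)/2 = (2*Y**2)/2 = Y**2)
d(M) = -73*M
-46859/(-12420) + 35251/(1/(d(-124) + z(o(-12)))) = -46859/(-12420) + 35251/(1/(-73*(-124) + 0**2)) = -46859*(-1/12420) + 35251/(1/(9052 + 0)) = 46859/12420 + 35251/(1/9052) = 46859/12420 + 35251*9052 = 46859/12420 + 319092052 = 3963123332699/12420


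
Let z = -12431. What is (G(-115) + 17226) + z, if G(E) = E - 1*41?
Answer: 4639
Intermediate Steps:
G(E) = -41 + E (G(E) = E - 41 = -41 + E)
(G(-115) + 17226) + z = ((-41 - 115) + 17226) - 12431 = (-156 + 17226) - 12431 = 17070 - 12431 = 4639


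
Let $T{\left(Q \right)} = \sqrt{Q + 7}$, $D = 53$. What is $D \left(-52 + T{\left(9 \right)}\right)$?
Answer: $-2544$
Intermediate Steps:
$T{\left(Q \right)} = \sqrt{7 + Q}$
$D \left(-52 + T{\left(9 \right)}\right) = 53 \left(-52 + \sqrt{7 + 9}\right) = 53 \left(-52 + \sqrt{16}\right) = 53 \left(-52 + 4\right) = 53 \left(-48\right) = -2544$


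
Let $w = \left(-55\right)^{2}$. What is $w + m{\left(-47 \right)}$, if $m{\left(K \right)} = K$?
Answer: $2978$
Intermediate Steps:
$w = 3025$
$w + m{\left(-47 \right)} = 3025 - 47 = 2978$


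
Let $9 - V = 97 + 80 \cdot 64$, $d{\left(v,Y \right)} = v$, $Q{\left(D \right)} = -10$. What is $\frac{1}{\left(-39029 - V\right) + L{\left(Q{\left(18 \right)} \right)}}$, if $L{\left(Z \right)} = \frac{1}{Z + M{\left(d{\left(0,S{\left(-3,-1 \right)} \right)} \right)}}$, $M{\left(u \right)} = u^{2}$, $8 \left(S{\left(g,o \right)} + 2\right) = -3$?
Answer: $- \frac{10}{338211} \approx -2.9567 \cdot 10^{-5}$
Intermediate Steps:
$S{\left(g,o \right)} = - \frac{19}{8}$ ($S{\left(g,o \right)} = -2 + \frac{1}{8} \left(-3\right) = -2 - \frac{3}{8} = - \frac{19}{8}$)
$V = -5208$ ($V = 9 - \left(97 + 80 \cdot 64\right) = 9 - \left(97 + 5120\right) = 9 - 5217 = -5208$)
$L{\left(Z \right)} = \frac{1}{Z}$ ($L{\left(Z \right)} = \frac{1}{Z + 0^{2}} = \frac{1}{Z + 0} = \frac{1}{Z}$)
$\frac{1}{\left(-39029 - V\right) + L{\left(Q{\left(18 \right)} \right)}} = \frac{1}{\left(-39029 - -5208\right) + \frac{1}{-10}} = \frac{1}{\left(-39029 + 5208\right) - \frac{1}{10}} = \frac{1}{-33821 - \frac{1}{10}} = \frac{1}{- \frac{338211}{10}} = - \frac{10}{338211}$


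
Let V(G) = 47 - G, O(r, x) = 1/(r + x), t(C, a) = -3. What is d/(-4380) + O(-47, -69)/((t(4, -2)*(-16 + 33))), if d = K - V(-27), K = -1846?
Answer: 189385/431868 ≈ 0.43853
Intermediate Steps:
d = -1920 (d = -1846 - (47 - 1*(-27)) = -1846 - (47 + 27) = -1846 - 1*74 = -1846 - 74 = -1920)
d/(-4380) + O(-47, -69)/((t(4, -2)*(-16 + 33))) = -1920/(-4380) + 1/((-47 - 69)*((-3*(-16 + 33)))) = -1920*(-1/4380) + 1/((-116)*((-3*17))) = 32/73 - 1/116/(-51) = 32/73 - 1/116*(-1/51) = 32/73 + 1/5916 = 189385/431868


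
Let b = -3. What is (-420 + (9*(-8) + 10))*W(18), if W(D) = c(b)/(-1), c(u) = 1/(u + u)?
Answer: -241/3 ≈ -80.333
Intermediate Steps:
c(u) = 1/(2*u)
W(D) = ⅙ (W(D) = ((½)/(-3))/(-1) = ((½)*(-⅓))*(-1) = -⅙*(-1) = ⅙)
(-420 + (9*(-8) + 10))*W(18) = (-420 + (9*(-8) + 10))*(⅙) = (-420 + (-72 + 10))*(⅙) = (-420 - 62)*(⅙) = -482*⅙ = -241/3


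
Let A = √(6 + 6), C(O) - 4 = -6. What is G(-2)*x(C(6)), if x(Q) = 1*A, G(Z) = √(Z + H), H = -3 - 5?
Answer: 2*I*√30 ≈ 10.954*I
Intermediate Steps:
C(O) = -2 (C(O) = 4 - 6 = -2)
H = -8
A = 2*√3 (A = √12 = 2*√3 ≈ 3.4641)
G(Z) = √(-8 + Z) (G(Z) = √(Z - 8) = √(-8 + Z))
x(Q) = 2*√3 (x(Q) = 1*(2*√3) = 2*√3)
G(-2)*x(C(6)) = √(-8 - 2)*(2*√3) = √(-10)*(2*√3) = (I*√10)*(2*√3) = 2*I*√30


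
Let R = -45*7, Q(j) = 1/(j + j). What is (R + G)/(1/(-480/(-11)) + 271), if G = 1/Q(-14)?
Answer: -164640/130091 ≈ -1.2656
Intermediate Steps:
Q(j) = 1/(2*j)
R = -315
G = -28 (G = 1/((½)/(-14)) = 1/((½)*(-1/14)) = 1/(-1/28) = -28)
(R + G)/(1/(-480/(-11)) + 271) = (-315 - 28)/(1/(-480/(-11)) + 271) = -343/(1/(-480*(-1/11)) + 271) = -343/(1/(480/11) + 271) = -343/(11/480 + 271) = -343/130091/480 = -343*480/130091 = -164640/130091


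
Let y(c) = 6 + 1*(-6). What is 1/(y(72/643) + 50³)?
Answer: 1/125000 ≈ 8.0000e-6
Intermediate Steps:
y(c) = 0 (y(c) = 6 - 6 = 0)
1/(y(72/643) + 50³) = 1/(0 + 50³) = 1/(0 + 125000) = 1/125000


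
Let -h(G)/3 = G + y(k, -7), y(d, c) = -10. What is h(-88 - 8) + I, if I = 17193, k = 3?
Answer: 17511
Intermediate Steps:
h(G) = 30 - 3*G (h(G) = -3*(G - 10) = -3*(-10 + G) = 30 - 3*G)
h(-88 - 8) + I = (30 - 3*(-88 - 8)) + 17193 = (30 - 3*(-96)) + 17193 = (30 + 288) + 17193 = 318 + 17193 = 17511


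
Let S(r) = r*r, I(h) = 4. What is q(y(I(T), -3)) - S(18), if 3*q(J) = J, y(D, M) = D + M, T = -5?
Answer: -971/3 ≈ -323.67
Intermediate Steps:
q(J) = J/3
S(r) = r²
q(y(I(T), -3)) - S(18) = (4 - 3)/3 - 1*18² = (⅓)*1 - 1*324 = ⅓ - 324 = -971/3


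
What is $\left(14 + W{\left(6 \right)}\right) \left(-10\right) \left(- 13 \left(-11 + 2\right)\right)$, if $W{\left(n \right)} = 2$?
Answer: $-18720$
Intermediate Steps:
$\left(14 + W{\left(6 \right)}\right) \left(-10\right) \left(- 13 \left(-11 + 2\right)\right) = \left(14 + 2\right) \left(-10\right) \left(- 13 \left(-11 + 2\right)\right) = 16 \left(-10\right) \left(\left(-13\right) \left(-9\right)\right) = \left(-160\right) 117 = -18720$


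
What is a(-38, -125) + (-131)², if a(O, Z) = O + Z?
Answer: 16998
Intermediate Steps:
a(-38, -125) + (-131)² = (-38 - 125) + (-131)² = -163 + 17161 = 16998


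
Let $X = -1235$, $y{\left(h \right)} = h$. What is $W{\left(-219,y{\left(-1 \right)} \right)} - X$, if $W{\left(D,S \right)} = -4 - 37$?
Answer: $1194$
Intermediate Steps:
$W{\left(D,S \right)} = -41$ ($W{\left(D,S \right)} = -4 - 37 = -41$)
$W{\left(-219,y{\left(-1 \right)} \right)} - X = -41 - -1235 = -41 + 1235 = 1194$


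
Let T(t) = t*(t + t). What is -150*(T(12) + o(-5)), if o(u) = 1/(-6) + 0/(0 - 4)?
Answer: -43175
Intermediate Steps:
T(t) = 2*t**2 (T(t) = t*(2*t) = 2*t**2)
o(u) = -1/6 (o(u) = 1*(-1/6) + 0/(-4) = -1/6 + 0*(-1/4) = -1/6 + 0 = -1/6)
-150*(T(12) + o(-5)) = -150*(2*12**2 - 1/6) = -150*(2*144 - 1/6) = -150*(288 - 1/6) = -150*1727/6 = -43175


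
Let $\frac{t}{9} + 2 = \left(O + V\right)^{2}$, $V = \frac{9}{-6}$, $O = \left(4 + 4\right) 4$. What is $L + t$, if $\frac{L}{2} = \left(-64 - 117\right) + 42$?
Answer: $\frac{32305}{4} \approx 8076.3$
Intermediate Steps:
$O = 32$ ($O = 8 \cdot 4 = 32$)
$V = - \frac{3}{2}$ ($V = 9 \left(- \frac{1}{6}\right) = - \frac{3}{2} \approx -1.5$)
$L = -278$ ($L = 2 \left(\left(-64 - 117\right) + 42\right) = 2 \left(-181 + 42\right) = 2 \left(-139\right) = -278$)
$t = \frac{33417}{4}$ ($t = -18 + 9 \left(32 - \frac{3}{2}\right)^{2} = -18 + 9 \left(\frac{61}{2}\right)^{2} = -18 + 9 \cdot \frac{3721}{4} = -18 + \frac{33489}{4} = \frac{33417}{4} \approx 8354.3$)
$L + t = -278 + \frac{33417}{4} = \frac{32305}{4}$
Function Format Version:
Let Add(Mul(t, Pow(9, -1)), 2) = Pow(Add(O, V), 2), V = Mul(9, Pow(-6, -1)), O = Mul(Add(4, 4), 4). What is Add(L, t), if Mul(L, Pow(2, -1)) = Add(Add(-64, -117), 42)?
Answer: Rational(32305, 4) ≈ 8076.3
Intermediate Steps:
O = 32 (O = Mul(8, 4) = 32)
V = Rational(-3, 2) (V = Mul(9, Rational(-1, 6)) = Rational(-3, 2) ≈ -1.5000)
L = -278 (L = Mul(2, Add(Add(-64, -117), 42)) = Mul(2, Add(-181, 42)) = Mul(2, -139) = -278)
t = Rational(33417, 4) (t = Add(-18, Mul(9, Pow(Add(32, Rational(-3, 2)), 2))) = Add(-18, Mul(9, Pow(Rational(61, 2), 2))) = Add(-18, Mul(9, Rational(3721, 4))) = Add(-18, Rational(33489, 4)) = Rational(33417, 4) ≈ 8354.3)
Add(L, t) = Add(-278, Rational(33417, 4)) = Rational(32305, 4)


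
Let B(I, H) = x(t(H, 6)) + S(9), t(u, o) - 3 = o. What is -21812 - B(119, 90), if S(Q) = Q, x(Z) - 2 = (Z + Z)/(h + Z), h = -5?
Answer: -43655/2 ≈ -21828.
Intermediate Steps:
t(u, o) = 3 + o
x(Z) = 2 + 2*Z/(-5 + Z) (x(Z) = 2 + (Z + Z)/(-5 + Z) = 2 + (2*Z)/(-5 + Z) = 2 + 2*Z/(-5 + Z))
B(I, H) = 31/2 (B(I, H) = 2*(-5 + 2*(3 + 6))/(-5 + (3 + 6)) + 9 = 2*(-5 + 2*9)/(-5 + 9) + 9 = 2*(-5 + 18)/4 + 9 = 2*(1/4)*13 + 9 = 13/2 + 9 = 31/2)
-21812 - B(119, 90) = -21812 - 1*31/2 = -21812 - 31/2 = -43655/2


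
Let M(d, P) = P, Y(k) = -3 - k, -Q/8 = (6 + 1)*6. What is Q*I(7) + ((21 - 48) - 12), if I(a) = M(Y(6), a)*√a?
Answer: -39 - 2352*√7 ≈ -6261.8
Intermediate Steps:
Q = -336 (Q = -8*(6 + 1)*6 = -56*6 = -8*42 = -336)
I(a) = a^(3/2) (I(a) = a*√a = a^(3/2))
Q*I(7) + ((21 - 48) - 12) = -2352*√7 + ((21 - 48) - 12) = -2352*√7 + (-27 - 12) = -2352*√7 - 39 = -39 - 2352*√7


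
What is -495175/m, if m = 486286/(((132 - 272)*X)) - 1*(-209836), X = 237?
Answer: -8214953250/3480936097 ≈ -2.3600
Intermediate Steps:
m = 3480936097/16590 (m = 486286/(((132 - 272)*237)) - 1*(-209836) = 486286/((-140*237)) + 209836 = 486286/(-33180) + 209836 = 486286*(-1/33180) + 209836 = -243143/16590 + 209836 = 3480936097/16590 ≈ 2.0982e+5)
-495175/m = -495175/3480936097/16590 = -495175*16590/3480936097 = -8214953250/3480936097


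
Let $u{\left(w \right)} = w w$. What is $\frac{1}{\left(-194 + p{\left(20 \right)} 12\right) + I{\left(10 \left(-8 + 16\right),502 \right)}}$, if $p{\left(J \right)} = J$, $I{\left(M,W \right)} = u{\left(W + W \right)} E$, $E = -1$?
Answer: $- \frac{1}{1007970} \approx -9.9209 \cdot 10^{-7}$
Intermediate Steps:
$u{\left(w \right)} = w^{2}$
$I{\left(M,W \right)} = - 4 W^{2}$ ($I{\left(M,W \right)} = \left(W + W\right)^{2} \left(-1\right) = \left(2 W\right)^{2} \left(-1\right) = 4 W^{2} \left(-1\right) = - 4 W^{2}$)
$\frac{1}{\left(-194 + p{\left(20 \right)} 12\right) + I{\left(10 \left(-8 + 16\right),502 \right)}} = \frac{1}{\left(-194 + 20 \cdot 12\right) - 4 \cdot 502^{2}} = \frac{1}{\left(-194 + 240\right) - 1008016} = \frac{1}{46 - 1008016} = \frac{1}{-1007970} = - \frac{1}{1007970}$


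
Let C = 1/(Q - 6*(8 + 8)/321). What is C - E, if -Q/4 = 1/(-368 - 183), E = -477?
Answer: 8147351/17204 ≈ 473.57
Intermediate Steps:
Q = 4/551 (Q = -4/(-368 - 183) = -4/(-551) = -4*(-1/551) = 4/551 ≈ 0.0072595)
C = -58957/17204 (C = 1/(4/551 - 6*(8 + 8)/321) = 1/(4/551 - 6*16*(1/321)) = 1/(4/551 - 96*1/321) = 1/(4/551 - 32/107) = 1/(-17204/58957) = -58957/17204 ≈ -3.4269)
C - E = -58957/17204 - 1*(-477) = -58957/17204 + 477 = 8147351/17204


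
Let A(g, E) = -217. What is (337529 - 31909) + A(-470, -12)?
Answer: 305403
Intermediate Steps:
(337529 - 31909) + A(-470, -12) = (337529 - 31909) - 217 = 305620 - 217 = 305403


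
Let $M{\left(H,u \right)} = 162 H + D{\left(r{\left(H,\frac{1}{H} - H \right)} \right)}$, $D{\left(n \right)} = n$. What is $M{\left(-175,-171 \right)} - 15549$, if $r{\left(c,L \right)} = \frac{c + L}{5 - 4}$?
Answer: $- \frac{7682326}{175} \approx -43899.0$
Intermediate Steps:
$r{\left(c,L \right)} = L + c$ ($r{\left(c,L \right)} = \frac{L + c}{1} = \left(L + c\right) 1 = L + c$)
$M{\left(H,u \right)} = \frac{1}{H} + 162 H$ ($M{\left(H,u \right)} = 162 H + \left(\left(\frac{1}{H} - H\right) + H\right) = 162 H + \frac{1}{H} = \frac{1}{H} + 162 H$)
$M{\left(-175,-171 \right)} - 15549 = \left(\frac{1}{-175} + 162 \left(-175\right)\right) - 15549 = \left(- \frac{1}{175} - 28350\right) - 15549 = - \frac{4961251}{175} - 15549 = - \frac{7682326}{175}$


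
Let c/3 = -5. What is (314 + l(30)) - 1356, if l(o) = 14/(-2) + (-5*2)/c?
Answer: -3145/3 ≈ -1048.3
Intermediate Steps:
c = -15 (c = 3*(-5) = -15)
l(o) = -19/3 (l(o) = 14/(-2) - 5*2/(-15) = 14*(-1/2) - 10*(-1/15) = -7 + 2/3 = -19/3)
(314 + l(30)) - 1356 = (314 - 19/3) - 1356 = 923/3 - 1356 = -3145/3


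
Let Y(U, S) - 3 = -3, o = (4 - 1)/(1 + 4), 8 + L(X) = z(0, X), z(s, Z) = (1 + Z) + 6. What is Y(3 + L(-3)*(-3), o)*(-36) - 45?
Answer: -45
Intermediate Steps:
z(s, Z) = 7 + Z
L(X) = -1 + X (L(X) = -8 + (7 + X) = -1 + X)
o = 3/5 ≈ 0.60000
Y(U, S) = 0 (Y(U, S) = 3 - 3 = 0)
Y(3 + L(-3)*(-3), o)*(-36) - 45 = 0*(-36) - 45 = 0 - 45 = -45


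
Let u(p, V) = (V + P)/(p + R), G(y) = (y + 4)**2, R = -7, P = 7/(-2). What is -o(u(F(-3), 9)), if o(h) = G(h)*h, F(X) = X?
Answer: 52371/8000 ≈ 6.5464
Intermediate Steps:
P = -7/2 (P = 7*(-1/2) = -7/2 ≈ -3.5000)
G(y) = (4 + y)**2
u(p, V) = (-7/2 + V)/(-7 + p) (u(p, V) = (V - 7/2)/(p - 7) = (-7/2 + V)/(-7 + p))
o(h) = h*(4 + h)**2 (o(h) = (4 + h)**2*h = h*(4 + h)**2)
-o(u(F(-3), 9)) = -(-7/2 + 9)/(-7 - 3)*(4 + (-7/2 + 9)/(-7 - 3))**2 = -(11/2)/(-10)*(4 + (11/2)/(-10))**2 = -(-1/10*11/2)*(4 - 1/10*11/2)**2 = -(-11)*(4 - 11/20)**2/20 = -(-11)*(69/20)**2/20 = -(-11)*4761/(20*400) = -1*(-52371/8000) = 52371/8000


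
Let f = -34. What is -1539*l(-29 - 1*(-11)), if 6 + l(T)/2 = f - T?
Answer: 67716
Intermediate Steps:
l(T) = -80 - 2*T (l(T) = -12 + 2*(-34 - T) = -12 + (-68 - 2*T) = -80 - 2*T)
-1539*l(-29 - 1*(-11)) = -1539*(-80 - 2*(-29 - 1*(-11))) = -1539*(-80 - 2*(-29 + 11)) = -1539*(-80 - 2*(-18)) = -1539*(-80 + 36) = -1539*(-44) = 67716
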